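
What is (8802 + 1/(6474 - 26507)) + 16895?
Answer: 514788000/20033 ≈ 25697.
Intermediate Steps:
(8802 + 1/(6474 - 26507)) + 16895 = (8802 + 1/(-20033)) + 16895 = (8802 - 1/20033) + 16895 = 176330465/20033 + 16895 = 514788000/20033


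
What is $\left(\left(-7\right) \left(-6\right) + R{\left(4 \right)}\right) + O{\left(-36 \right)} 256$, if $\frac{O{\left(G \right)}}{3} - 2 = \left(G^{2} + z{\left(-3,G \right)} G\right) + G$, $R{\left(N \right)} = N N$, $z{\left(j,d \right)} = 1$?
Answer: $941626$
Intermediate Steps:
$R{\left(N \right)} = N^{2}$
$O{\left(G \right)} = 6 + 3 G^{2} + 6 G$ ($O{\left(G \right)} = 6 + 3 \left(\left(G^{2} + 1 G\right) + G\right) = 6 + 3 \left(\left(G^{2} + G\right) + G\right) = 6 + 3 \left(\left(G + G^{2}\right) + G\right) = 6 + 3 \left(G^{2} + 2 G\right) = 6 + \left(3 G^{2} + 6 G\right) = 6 + 3 G^{2} + 6 G$)
$\left(\left(-7\right) \left(-6\right) + R{\left(4 \right)}\right) + O{\left(-36 \right)} 256 = \left(\left(-7\right) \left(-6\right) + 4^{2}\right) + \left(6 + 3 \left(-36\right)^{2} + 6 \left(-36\right)\right) 256 = \left(42 + 16\right) + \left(6 + 3 \cdot 1296 - 216\right) 256 = 58 + \left(6 + 3888 - 216\right) 256 = 58 + 3678 \cdot 256 = 58 + 941568 = 941626$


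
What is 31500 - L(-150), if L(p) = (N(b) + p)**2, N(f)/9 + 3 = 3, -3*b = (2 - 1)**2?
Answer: 9000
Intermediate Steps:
b = -1/3 (b = -(2 - 1)**2/3 = -1/3*1**2 = -1/3*1 = -1/3 ≈ -0.33333)
N(f) = 0 (N(f) = -27 + 9*3 = -27 + 27 = 0)
L(p) = p**2 (L(p) = (0 + p)**2 = p**2)
31500 - L(-150) = 31500 - 1*(-150)**2 = 31500 - 1*22500 = 31500 - 22500 = 9000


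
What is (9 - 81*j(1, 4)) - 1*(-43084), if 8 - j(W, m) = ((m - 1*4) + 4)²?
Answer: 43741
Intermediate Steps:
j(W, m) = 8 - m² (j(W, m) = 8 - ((m - 1*4) + 4)² = 8 - ((m - 4) + 4)² = 8 - ((-4 + m) + 4)² = 8 - m²)
(9 - 81*j(1, 4)) - 1*(-43084) = (9 - 81*(8 - 1*4²)) - 1*(-43084) = (9 - 81*(8 - 1*16)) + 43084 = (9 - 81*(8 - 16)) + 43084 = (9 - 81*(-8)) + 43084 = (9 + 648) + 43084 = 657 + 43084 = 43741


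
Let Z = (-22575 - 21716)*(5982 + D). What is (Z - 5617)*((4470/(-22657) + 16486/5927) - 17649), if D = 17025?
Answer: 2414747426948327829146/134288039 ≈ 1.7982e+13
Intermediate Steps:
Z = -1019003037 (Z = (-22575 - 21716)*(5982 + 17025) = -44291*23007 = -1019003037)
(Z - 5617)*((4470/(-22657) + 16486/5927) - 17649) = (-1019003037 - 5617)*((4470/(-22657) + 16486/5927) - 17649) = -1019008654*((4470*(-1/22657) + 16486*(1/5927)) - 17649) = -1019008654*((-4470/22657 + 16486/5927) - 17649) = -1019008654*(347029612/134288039 - 17649) = -1019008654*(-2369702570699/134288039) = 2414747426948327829146/134288039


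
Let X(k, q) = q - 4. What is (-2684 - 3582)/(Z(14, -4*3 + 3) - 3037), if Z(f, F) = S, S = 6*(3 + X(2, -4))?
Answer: 6266/3067 ≈ 2.0430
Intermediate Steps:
X(k, q) = -4 + q
S = -30 (S = 6*(3 + (-4 - 4)) = 6*(3 - 8) = 6*(-5) = -30)
Z(f, F) = -30
(-2684 - 3582)/(Z(14, -4*3 + 3) - 3037) = (-2684 - 3582)/(-30 - 3037) = -6266/(-3067) = -6266*(-1/3067) = 6266/3067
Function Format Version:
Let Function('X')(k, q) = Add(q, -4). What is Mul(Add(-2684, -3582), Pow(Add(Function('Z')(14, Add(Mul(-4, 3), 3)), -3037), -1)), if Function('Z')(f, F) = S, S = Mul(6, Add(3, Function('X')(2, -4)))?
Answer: Rational(6266, 3067) ≈ 2.0430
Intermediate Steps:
Function('X')(k, q) = Add(-4, q)
S = -30 (S = Mul(6, Add(3, Add(-4, -4))) = Mul(6, Add(3, -8)) = Mul(6, -5) = -30)
Function('Z')(f, F) = -30
Mul(Add(-2684, -3582), Pow(Add(Function('Z')(14, Add(Mul(-4, 3), 3)), -3037), -1)) = Mul(Add(-2684, -3582), Pow(Add(-30, -3037), -1)) = Mul(-6266, Pow(-3067, -1)) = Mul(-6266, Rational(-1, 3067)) = Rational(6266, 3067)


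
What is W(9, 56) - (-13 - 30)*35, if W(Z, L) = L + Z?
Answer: 1570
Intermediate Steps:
W(9, 56) - (-13 - 30)*35 = (56 + 9) - (-13 - 30)*35 = 65 - (-43)*35 = 65 - 1*(-1505) = 65 + 1505 = 1570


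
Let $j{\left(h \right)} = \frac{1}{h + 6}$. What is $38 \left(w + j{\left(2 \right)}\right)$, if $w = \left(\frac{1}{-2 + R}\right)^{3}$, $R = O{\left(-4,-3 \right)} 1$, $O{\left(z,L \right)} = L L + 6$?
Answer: $\frac{41895}{8788} \approx 4.7673$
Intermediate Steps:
$O{\left(z,L \right)} = 6 + L^{2}$ ($O{\left(z,L \right)} = L^{2} + 6 = 6 + L^{2}$)
$R = 15$ ($R = \left(6 + \left(-3\right)^{2}\right) 1 = \left(6 + 9\right) 1 = 15 \cdot 1 = 15$)
$j{\left(h \right)} = \frac{1}{6 + h}$
$w = \frac{1}{2197}$ ($w = \left(\frac{1}{-2 + 15}\right)^{3} = \left(\frac{1}{13}\right)^{3} = \frac{1}{2197} \approx 0.00045517$)
$38 \left(w + j{\left(2 \right)}\right) = 38 \left(\frac{1}{2197} + \frac{1}{6 + 2}\right) = 38 \left(\frac{1}{2197} + \frac{1}{8}\right) = 38 \cdot \frac{2205}{17576} = \frac{41895}{8788}$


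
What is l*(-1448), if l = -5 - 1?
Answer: 8688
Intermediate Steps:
l = -6
l*(-1448) = -6*(-1448) = 8688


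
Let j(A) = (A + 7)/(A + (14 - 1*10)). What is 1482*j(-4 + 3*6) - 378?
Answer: 1351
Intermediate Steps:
j(A) = (7 + A)/(4 + A) (j(A) = (7 + A)/(A + (14 - 10)) = (7 + A)/(A + 4) = (7 + A)/(4 + A))
1482*j(-4 + 3*6) - 378 = 1482*((7 + (-4 + 3*6))/(4 + (-4 + 3*6))) - 378 = 1482*((7 + (-4 + 18))/(4 + (-4 + 18))) - 378 = 1482*((7 + 14)/(4 + 14)) - 378 = 1482*(21/18) - 378 = 1482*((1/18)*21) - 378 = 1482*(7/6) - 378 = 1729 - 378 = 1351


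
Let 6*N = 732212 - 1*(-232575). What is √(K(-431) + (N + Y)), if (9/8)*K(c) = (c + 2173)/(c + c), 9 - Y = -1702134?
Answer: √12458211064238/2586 ≈ 1364.9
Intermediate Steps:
Y = 1702143 (Y = 9 - 1*(-1702134) = 9 + 1702134 = 1702143)
N = 964787/6 (N = (732212 - 1*(-232575))/6 = (732212 + 232575)/6 = (⅙)*964787 = 964787/6 ≈ 1.6080e+5)
K(c) = 4*(2173 + c)/(9*c) (K(c) = 8*((c + 2173)/(c + c))/9 = 8*((2173 + c)/((2*c)))/9 = 8*((2173 + c)*(1/(2*c)))/9 = 8*((2173 + c)/(2*c))/9 = 4*(2173 + c)/(9*c))
√(K(-431) + (N + Y)) = √((4/9)*(2173 - 431)/(-431) + (964787/6 + 1702143)) = √((4/9)*(-1/431)*1742 + 11177645/6) = √(-6968/3879 + 11177645/6) = √(14452681049/7758) = √12458211064238/2586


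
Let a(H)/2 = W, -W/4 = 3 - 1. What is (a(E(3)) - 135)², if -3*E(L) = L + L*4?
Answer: 22801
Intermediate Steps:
E(L) = -5*L/3 (E(L) = -(L + L*4)/3 = -(L + 4*L)/3 = -5*L/3)
W = -8 (W = -4*(3 - 1) = -4*2 = -8)
a(H) = -16 (a(H) = 2*(-8) = -16)
(a(E(3)) - 135)² = (-16 - 135)² = (-151)² = 22801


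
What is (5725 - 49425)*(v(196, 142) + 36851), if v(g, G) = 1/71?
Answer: -114337641400/71 ≈ -1.6104e+9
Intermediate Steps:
v(g, G) = 1/71
(5725 - 49425)*(v(196, 142) + 36851) = (5725 - 49425)*(1/71 + 36851) = -43700*2616422/71 = -114337641400/71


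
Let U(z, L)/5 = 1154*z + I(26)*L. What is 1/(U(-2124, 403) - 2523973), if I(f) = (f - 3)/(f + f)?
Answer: -4/59114247 ≈ -6.7666e-8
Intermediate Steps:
I(f) = (-3 + f)/(2*f) (I(f) = (-3 + f)/((2*f)) = (-3 + f)*(1/(2*f)) = (-3 + f)/(2*f))
U(z, L) = 5770*z + 115*L/52 (U(z, L) = 5*(1154*z + ((1/2)*(-3 + 26)/26)*L) = 5*(1154*z + ((1/2)*(1/26)*23)*L) = 5*(1154*z + 23*L/52) = 5770*z + 115*L/52)
1/(U(-2124, 403) - 2523973) = 1/((5770*(-2124) + (115/52)*403) - 2523973) = 1/((-12255480 + 3565/4) - 2523973) = 1/(-49018355/4 - 2523973) = 1/(-59114247/4) = -4/59114247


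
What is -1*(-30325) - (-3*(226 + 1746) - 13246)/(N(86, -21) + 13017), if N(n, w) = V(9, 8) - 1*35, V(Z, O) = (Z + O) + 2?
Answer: 394274487/13001 ≈ 30326.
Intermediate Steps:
V(Z, O) = 2 + O + Z (V(Z, O) = (O + Z) + 2 = 2 + O + Z)
N(n, w) = -16 (N(n, w) = (2 + 8 + 9) - 1*35 = 19 - 35 = -16)
-1*(-30325) - (-3*(226 + 1746) - 13246)/(N(86, -21) + 13017) = -1*(-30325) - (-3*(226 + 1746) - 13246)/(-16 + 13017) = 30325 - (-3*1972 - 13246)/13001 = 30325 - (-5916 - 13246)/13001 = 30325 - (-19162)/13001 = 30325 - 1*(-19162/13001) = 30325 + 19162/13001 = 394274487/13001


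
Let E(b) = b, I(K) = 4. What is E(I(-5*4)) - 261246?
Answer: -261242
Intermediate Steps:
E(I(-5*4)) - 261246 = 4 - 261246 = -261242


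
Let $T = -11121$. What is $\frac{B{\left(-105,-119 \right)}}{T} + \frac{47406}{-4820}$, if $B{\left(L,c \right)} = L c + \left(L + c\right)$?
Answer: $- \frac{293174173}{26801610} \approx -10.939$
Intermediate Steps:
$B{\left(L,c \right)} = L + c + L c$
$\frac{B{\left(-105,-119 \right)}}{T} + \frac{47406}{-4820} = \frac{-105 - 119 - -12495}{-11121} + \frac{47406}{-4820} = \left(-105 - 119 + 12495\right) \left(- \frac{1}{11121}\right) + 47406 \left(- \frac{1}{4820}\right) = 12271 \left(- \frac{1}{11121}\right) - \frac{23703}{2410} = - \frac{12271}{11121} - \frac{23703}{2410} = - \frac{293174173}{26801610}$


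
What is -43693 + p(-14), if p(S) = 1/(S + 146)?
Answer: -5767475/132 ≈ -43693.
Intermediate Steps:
p(S) = 1/(146 + S)
-43693 + p(-14) = -43693 + 1/(146 - 14) = -43693 + 1/132 = -5767475/132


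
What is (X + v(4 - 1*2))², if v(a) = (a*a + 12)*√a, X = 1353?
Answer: 1831121 + 43296*√2 ≈ 1.8924e+6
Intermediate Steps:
v(a) = √a*(12 + a²) (v(a) = (a² + 12)*√a = (12 + a²)*√a = √a*(12 + a²))
(X + v(4 - 1*2))² = (1353 + √(4 - 1*2)*(12 + (4 - 1*2)²))² = (1353 + √(4 - 2)*(12 + (4 - 2)²))² = (1353 + √2*(12 + 2²))² = (1353 + √2*(12 + 4))² = (1353 + √2*16)² = (1353 + 16*√2)²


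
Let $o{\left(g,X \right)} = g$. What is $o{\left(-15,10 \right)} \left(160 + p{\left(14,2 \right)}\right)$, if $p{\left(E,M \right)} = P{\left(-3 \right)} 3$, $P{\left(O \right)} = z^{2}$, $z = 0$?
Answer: $-2400$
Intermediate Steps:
$P{\left(O \right)} = 0$ ($P{\left(O \right)} = 0^{2} = 0$)
$p{\left(E,M \right)} = 0$ ($p{\left(E,M \right)} = 0 \cdot 3 = 0$)
$o{\left(-15,10 \right)} \left(160 + p{\left(14,2 \right)}\right) = - 15 \left(160 + 0\right) = \left(-15\right) 160 = -2400$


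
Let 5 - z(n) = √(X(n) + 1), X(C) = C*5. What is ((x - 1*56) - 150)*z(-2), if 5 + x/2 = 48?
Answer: -600 + 360*I ≈ -600.0 + 360.0*I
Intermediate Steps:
X(C) = 5*C
x = 86 (x = -10 + 2*48 = -10 + 96 = 86)
z(n) = 5 - √(1 + 5*n) (z(n) = 5 - √(5*n + 1) = 5 - √(1 + 5*n))
((x - 1*56) - 150)*z(-2) = ((86 - 1*56) - 150)*(5 - √(1 + 5*(-2))) = ((86 - 56) - 150)*(5 - √(1 - 10)) = (30 - 150)*(5 - √(-9)) = -120*(5 - 3*I) = -600 + 360*I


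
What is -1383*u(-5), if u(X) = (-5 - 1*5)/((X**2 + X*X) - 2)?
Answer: 2305/8 ≈ 288.13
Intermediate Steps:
u(X) = -10/(-2 + 2*X**2) (u(X) = (-5 - 5)/((X**2 + X**2) - 2) = -10/(2*X**2 - 2) = -10/(-2 + 2*X**2))
-1383*u(-5) = -(-6915)/(-1 + (-5)**2) = -(-6915)/(-1 + 25) = -(-6915)/24 = -1383*(-5/24) = 2305/8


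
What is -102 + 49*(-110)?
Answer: -5492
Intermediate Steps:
-102 + 49*(-110) = -102 - 5390 = -5492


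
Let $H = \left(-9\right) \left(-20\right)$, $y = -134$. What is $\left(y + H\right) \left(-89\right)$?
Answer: $-4094$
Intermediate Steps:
$H = 180$
$\left(y + H\right) \left(-89\right) = \left(-134 + 180\right) \left(-89\right) = 46 \left(-89\right) = -4094$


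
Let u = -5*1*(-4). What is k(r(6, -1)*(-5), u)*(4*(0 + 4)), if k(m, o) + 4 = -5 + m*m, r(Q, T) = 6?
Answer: 14256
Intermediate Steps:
u = 20 (u = -5*(-4) = 20)
k(m, o) = -9 + m² (k(m, o) = -4 + (-5 + m*m) = -4 + (-5 + m²) = -9 + m²)
k(r(6, -1)*(-5), u)*(4*(0 + 4)) = (-9 + (6*(-5))²)*(4*(0 + 4)) = (-9 + (-30)²)*(4*4) = (-9 + 900)*16 = 891*16 = 14256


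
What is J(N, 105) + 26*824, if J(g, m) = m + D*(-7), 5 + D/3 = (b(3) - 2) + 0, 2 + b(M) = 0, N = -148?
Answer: 21718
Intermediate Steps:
b(M) = -2 (b(M) = -2 + 0 = -2)
D = -27 (D = -15 + 3*((-2 - 2) + 0) = -15 + 3*(-4 + 0) = -15 + 3*(-4) = -15 - 12 = -27)
J(g, m) = 189 + m (J(g, m) = m - 27*(-7) = m + 189 = 189 + m)
J(N, 105) + 26*824 = (189 + 105) + 26*824 = 294 + 21424 = 21718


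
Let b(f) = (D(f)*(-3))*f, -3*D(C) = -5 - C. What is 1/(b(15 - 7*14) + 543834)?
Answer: 1/537360 ≈ 1.8609e-6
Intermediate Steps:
D(C) = 5/3 + C/3 (D(C) = -(-5 - C)/3 = 5/3 + C/3)
b(f) = f*(-5 - f) (b(f) = ((5/3 + f/3)*(-3))*f = (-5 - f)*f = f*(-5 - f))
1/(b(15 - 7*14) + 543834) = 1/(-(15 - 7*14)*(5 + (15 - 7*14)) + 543834) = 1/(-(15 - 98)*(5 + (15 - 98)) + 543834) = 1/(-1*(-83)*(5 - 83) + 543834) = 1/(-1*(-83)*(-78) + 543834) = 1/(-6474 + 543834) = 1/537360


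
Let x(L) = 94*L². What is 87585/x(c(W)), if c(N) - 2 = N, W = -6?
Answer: 87585/1504 ≈ 58.235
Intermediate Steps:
c(N) = 2 + N
87585/x(c(W)) = 87585/((94*(2 - 6)²)) = 87585/((94*(-4)²)) = 87585/((94*16)) = 87585/1504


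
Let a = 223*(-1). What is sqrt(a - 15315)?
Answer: I*sqrt(15538) ≈ 124.65*I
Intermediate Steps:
a = -223
sqrt(a - 15315) = sqrt(-223 - 15315) = sqrt(-15538) = I*sqrt(15538)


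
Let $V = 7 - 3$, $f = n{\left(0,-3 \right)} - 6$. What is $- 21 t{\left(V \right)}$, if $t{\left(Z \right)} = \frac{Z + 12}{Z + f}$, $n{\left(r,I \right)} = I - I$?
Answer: $168$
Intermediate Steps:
$n{\left(r,I \right)} = 0$
$f = -6$ ($f = 0 - 6 = -6$)
$V = 4$
$t{\left(Z \right)} = \frac{12 + Z}{-6 + Z}$ ($t{\left(Z \right)} = \frac{Z + 12}{Z - 6} = \frac{12 + Z}{-6 + Z}$)
$- 21 t{\left(V \right)} = - 21 \frac{12 + 4}{-6 + 4} = - 21 \frac{1}{-2} \cdot 16 = - 21 \left(\left(- \frac{1}{2}\right) 16\right) = \left(-21\right) \left(-8\right) = 168$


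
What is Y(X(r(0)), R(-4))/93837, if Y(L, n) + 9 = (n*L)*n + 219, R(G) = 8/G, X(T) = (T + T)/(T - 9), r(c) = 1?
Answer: 209/93837 ≈ 0.0022273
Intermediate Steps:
X(T) = 2*T/(-9 + T) (X(T) = (2*T)/(-9 + T) = 2*T/(-9 + T))
Y(L, n) = 210 + L*n**2 (Y(L, n) = -9 + ((n*L)*n + 219) = -9 + ((L*n)*n + 219) = -9 + (L*n**2 + 219) = -9 + (219 + L*n**2) = 210 + L*n**2)
Y(X(r(0)), R(-4))/93837 = (210 + (2*1/(-9 + 1))*(8/(-4))**2)/93837 = (210 + (2*1/(-8))*(8*(-1/4))**2)*(1/93837) = (210 + (2*1*(-1/8))*(-2)**2)*(1/93837) = (210 - 1/4*4)*(1/93837) = (210 - 1)*(1/93837) = 209*(1/93837) = 209/93837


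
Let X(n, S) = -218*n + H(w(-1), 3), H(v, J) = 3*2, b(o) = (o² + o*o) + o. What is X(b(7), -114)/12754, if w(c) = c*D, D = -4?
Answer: -11442/6377 ≈ -1.7943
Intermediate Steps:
w(c) = -4*c (w(c) = c*(-4) = -4*c)
b(o) = o + 2*o² (b(o) = (o² + o²) + o = 2*o² + o = o + 2*o²)
H(v, J) = 6
X(n, S) = 6 - 218*n (X(n, S) = -218*n + 6 = 6 - 218*n)
X(b(7), -114)/12754 = (6 - 1526*(1 + 2*7))/12754 = (6 - 1526*(1 + 14))*(1/12754) = (6 - 1526*15)*(1/12754) = (6 - 218*105)*(1/12754) = (6 - 22890)*(1/12754) = -22884*1/12754 = -11442/6377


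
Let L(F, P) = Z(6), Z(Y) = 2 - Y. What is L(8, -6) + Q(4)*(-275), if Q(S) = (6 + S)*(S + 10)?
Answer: -38504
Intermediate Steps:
L(F, P) = -4 (L(F, P) = 2 - 1*6 = 2 - 6 = -4)
Q(S) = (6 + S)*(10 + S)
L(8, -6) + Q(4)*(-275) = -4 + (60 + 4² + 16*4)*(-275) = -4 + (60 + 16 + 64)*(-275) = -4 + 140*(-275) = -4 - 38500 = -38504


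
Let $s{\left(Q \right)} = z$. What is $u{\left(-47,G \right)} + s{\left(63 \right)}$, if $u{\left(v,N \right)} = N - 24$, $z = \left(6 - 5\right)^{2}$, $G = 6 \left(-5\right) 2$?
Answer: $-83$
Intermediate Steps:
$G = -60$ ($G = \left(-30\right) 2 = -60$)
$z = 1$ ($z = \left(6 - 5\right)^{2} = 1^{2} = 1$)
$s{\left(Q \right)} = 1$
$u{\left(v,N \right)} = -24 + N$ ($u{\left(v,N \right)} = N - 24 = -24 + N$)
$u{\left(-47,G \right)} + s{\left(63 \right)} = \left(-24 - 60\right) + 1 = -84 + 1 = -83$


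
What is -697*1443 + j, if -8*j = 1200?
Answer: -1005921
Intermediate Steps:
j = -150 (j = -⅛*1200 = -150)
-697*1443 + j = -697*1443 - 150 = -1005771 - 150 = -1005921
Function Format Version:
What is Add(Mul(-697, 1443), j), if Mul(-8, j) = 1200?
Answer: -1005921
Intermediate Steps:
j = -150 (j = Mul(Rational(-1, 8), 1200) = -150)
Add(Mul(-697, 1443), j) = Add(Mul(-697, 1443), -150) = Add(-1005771, -150) = -1005921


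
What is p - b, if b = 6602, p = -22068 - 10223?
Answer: -38893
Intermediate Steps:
p = -32291
p - b = -32291 - 1*6602 = -32291 - 6602 = -38893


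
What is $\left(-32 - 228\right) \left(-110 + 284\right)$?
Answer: $-45240$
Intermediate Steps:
$\left(-32 - 228\right) \left(-110 + 284\right) = \left(-260\right) 174 = -45240$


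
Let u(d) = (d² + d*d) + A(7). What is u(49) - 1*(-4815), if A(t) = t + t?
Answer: 9631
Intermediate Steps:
A(t) = 2*t
u(d) = 14 + 2*d² (u(d) = (d² + d*d) + 2*7 = (d² + d²) + 14 = 2*d² + 14 = 14 + 2*d²)
u(49) - 1*(-4815) = (14 + 2*49²) - 1*(-4815) = (14 + 2*2401) + 4815 = (14 + 4802) + 4815 = 4816 + 4815 = 9631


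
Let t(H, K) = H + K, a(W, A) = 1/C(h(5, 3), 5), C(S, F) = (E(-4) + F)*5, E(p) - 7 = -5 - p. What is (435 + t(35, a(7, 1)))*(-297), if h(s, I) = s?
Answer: -697977/5 ≈ -1.3960e+5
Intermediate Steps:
E(p) = 2 - p (E(p) = 7 + (-5 - p) = 2 - p)
C(S, F) = 30 + 5*F (C(S, F) = ((2 - 1*(-4)) + F)*5 = ((2 + 4) + F)*5 = (6 + F)*5 = 30 + 5*F)
a(W, A) = 1/55 (a(W, A) = 1/(30 + 5*5) = 1/(30 + 25) = 1/55)
(435 + t(35, a(7, 1)))*(-297) = (435 + (35 + 1/55))*(-297) = (435 + 1926/55)*(-297) = (25851/55)*(-297) = -697977/5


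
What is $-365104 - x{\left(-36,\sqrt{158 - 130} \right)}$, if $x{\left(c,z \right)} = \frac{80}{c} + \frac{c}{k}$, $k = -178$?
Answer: $- \frac{292446686}{801} \approx -3.651 \cdot 10^{5}$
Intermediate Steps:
$x{\left(c,z \right)} = \frac{80}{c} - \frac{c}{178}$ ($x{\left(c,z \right)} = \frac{80}{c} + \frac{c}{-178} = \frac{80}{c} + c \left(- \frac{1}{178}\right) = \frac{80}{c} - \frac{c}{178}$)
$-365104 - x{\left(-36,\sqrt{158 - 130} \right)} = -365104 - \left(\frac{80}{-36} - - \frac{18}{89}\right) = -365104 - \left(80 \left(- \frac{1}{36}\right) + \frac{18}{89}\right) = -365104 - \left(- \frac{20}{9} + \frac{18}{89}\right) = -365104 - - \frac{1618}{801} = -365104 + \frac{1618}{801} = - \frac{292446686}{801}$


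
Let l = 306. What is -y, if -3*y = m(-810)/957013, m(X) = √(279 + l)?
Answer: √65/957013 ≈ 8.4244e-6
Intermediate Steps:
m(X) = 3*√65 (m(X) = √(279 + 306) = √585 = 3*√65)
y = -√65/957013 (y = -3*√65/(3*957013) = -√65/957013 ≈ -8.4244e-6)
-y = -(-1)*√65/957013 = √65/957013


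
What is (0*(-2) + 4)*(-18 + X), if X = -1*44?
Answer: -248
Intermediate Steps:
X = -44
(0*(-2) + 4)*(-18 + X) = (0*(-2) + 4)*(-18 - 44) = (0 + 4)*(-62) = 4*(-62) = -248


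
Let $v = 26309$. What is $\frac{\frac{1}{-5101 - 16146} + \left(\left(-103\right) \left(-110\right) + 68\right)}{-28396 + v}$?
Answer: $- \frac{242173305}{44342489} \approx -5.4614$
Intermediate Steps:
$\frac{\frac{1}{-5101 - 16146} + \left(\left(-103\right) \left(-110\right) + 68\right)}{-28396 + v} = \frac{\frac{1}{-5101 - 16146} + \left(\left(-103\right) \left(-110\right) + 68\right)}{-28396 + 26309} = \frac{\frac{1}{-21247} + \left(11330 + 68\right)}{-2087} = \left(- \frac{1}{21247} + 11398\right) \left(- \frac{1}{2087}\right) = \frac{242173305}{21247} \left(- \frac{1}{2087}\right) = - \frac{242173305}{44342489}$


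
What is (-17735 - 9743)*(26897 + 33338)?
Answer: -1655137330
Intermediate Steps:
(-17735 - 9743)*(26897 + 33338) = -27478*60235 = -1655137330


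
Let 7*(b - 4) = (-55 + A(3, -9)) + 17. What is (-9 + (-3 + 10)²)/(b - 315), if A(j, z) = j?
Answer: -10/79 ≈ -0.12658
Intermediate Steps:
b = -1 (b = 4 + ((-55 + 3) + 17)/7 = 4 + (-52 + 17)/7 = 4 + (⅐)*(-35) = 4 - 5 = -1)
(-9 + (-3 + 10)²)/(b - 315) = (-9 + (-3 + 10)²)/(-1 - 315) = (-9 + 7²)/(-316) = (-9 + 49)*(-1/316) = 40*(-1/316) = -10/79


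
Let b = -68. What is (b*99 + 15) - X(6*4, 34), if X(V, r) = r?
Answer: -6751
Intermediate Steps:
(b*99 + 15) - X(6*4, 34) = (-68*99 + 15) - 1*34 = (-6732 + 15) - 34 = -6717 - 34 = -6751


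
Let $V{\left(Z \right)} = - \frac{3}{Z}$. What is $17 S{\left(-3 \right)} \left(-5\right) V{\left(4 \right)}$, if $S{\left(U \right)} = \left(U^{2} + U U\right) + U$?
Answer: $\frac{3825}{4} \approx 956.25$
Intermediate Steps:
$S{\left(U \right)} = U + 2 U^{2}$ ($S{\left(U \right)} = \left(U^{2} + U^{2}\right) + U = 2 U^{2} + U = U + 2 U^{2}$)
$17 S{\left(-3 \right)} \left(-5\right) V{\left(4 \right)} = 17 \left(- 3 \left(1 + 2 \left(-3\right)\right)\right) \left(-5\right) \left(- \frac{3}{4}\right) = 17 \left(- 3 \left(1 - 6\right)\right) \left(-5\right) \left(\left(-3\right) \frac{1}{4}\right) = 17 \left(\left(-3\right) \left(-5\right)\right) \left(-5\right) \left(- \frac{3}{4}\right) = 17 \cdot 15 \left(-5\right) \left(- \frac{3}{4}\right) = 255 \left(-5\right) \left(- \frac{3}{4}\right) = \left(-1275\right) \left(- \frac{3}{4}\right) = \frac{3825}{4}$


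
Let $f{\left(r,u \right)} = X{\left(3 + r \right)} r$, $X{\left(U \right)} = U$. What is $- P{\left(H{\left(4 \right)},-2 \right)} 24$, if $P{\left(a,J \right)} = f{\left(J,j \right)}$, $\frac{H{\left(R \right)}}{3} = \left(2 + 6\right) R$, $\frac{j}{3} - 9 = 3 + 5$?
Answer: $48$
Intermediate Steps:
$j = 51$ ($j = 27 + 3 \left(3 + 5\right) = 27 + 3 \cdot 8 = 27 + 24 = 51$)
$f{\left(r,u \right)} = r \left(3 + r\right)$ ($f{\left(r,u \right)} = \left(3 + r\right) r = r \left(3 + r\right)$)
$H{\left(R \right)} = 24 R$ ($H{\left(R \right)} = 3 \left(2 + 6\right) R = 3 \cdot 8 R = 24 R$)
$P{\left(a,J \right)} = J \left(3 + J\right)$
$- P{\left(H{\left(4 \right)},-2 \right)} 24 = - \left(-2\right) \left(3 - 2\right) 24 = - \left(-2\right) 1 \cdot 24 = \left(-1\right) \left(-2\right) 24 = 2 \cdot 24 = 48$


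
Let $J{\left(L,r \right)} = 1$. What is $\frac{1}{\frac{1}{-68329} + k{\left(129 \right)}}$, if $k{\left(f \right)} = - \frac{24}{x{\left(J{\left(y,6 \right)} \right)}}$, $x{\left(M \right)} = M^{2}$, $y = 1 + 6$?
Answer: $- \frac{68329}{1639897} \approx -0.041667$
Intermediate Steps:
$y = 7$
$k{\left(f \right)} = -24$ ($k{\left(f \right)} = - \frac{24}{1^{2}} = - \frac{24}{1} = \left(-24\right) 1 = -24$)
$\frac{1}{\frac{1}{-68329} + k{\left(129 \right)}} = \frac{1}{\frac{1}{-68329} - 24} = \frac{1}{- \frac{1}{68329} - 24} = \frac{1}{- \frac{1639897}{68329}} = - \frac{68329}{1639897}$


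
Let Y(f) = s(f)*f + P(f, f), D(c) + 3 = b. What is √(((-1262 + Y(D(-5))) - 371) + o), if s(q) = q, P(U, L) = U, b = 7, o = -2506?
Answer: I*√4119 ≈ 64.179*I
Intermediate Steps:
D(c) = 4 (D(c) = -3 + 7 = 4)
Y(f) = f + f² (Y(f) = f*f + f = f² + f = f + f²)
√(((-1262 + Y(D(-5))) - 371) + o) = √(((-1262 + 4*(1 + 4)) - 371) - 2506) = √(((-1262 + 4*5) - 371) - 2506) = √(((-1262 + 20) - 371) - 2506) = √((-1242 - 371) - 2506) = √(-1613 - 2506) = √(-4119) = I*√4119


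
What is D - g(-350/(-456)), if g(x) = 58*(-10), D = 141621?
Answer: 142201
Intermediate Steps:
g(x) = -580
D - g(-350/(-456)) = 141621 - 1*(-580) = 141621 + 580 = 142201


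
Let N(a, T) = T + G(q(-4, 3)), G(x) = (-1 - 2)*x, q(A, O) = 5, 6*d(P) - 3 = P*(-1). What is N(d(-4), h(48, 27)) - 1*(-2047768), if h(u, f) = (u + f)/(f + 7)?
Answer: 69623677/34 ≈ 2.0478e+6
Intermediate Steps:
h(u, f) = (f + u)/(7 + f)
d(P) = ½ - P/6 (d(P) = ½ + (P*(-1))/6 = ½ + (-P)/6 = ½ - P/6)
G(x) = -3*x
N(a, T) = -15 + T (N(a, T) = T - 3*5 = T - 15 = -15 + T)
N(d(-4), h(48, 27)) - 1*(-2047768) = (-15 + (27 + 48)/(7 + 27)) - 1*(-2047768) = (-15 + 75/34) + 2047768 = -435/34 + 2047768 = 69623677/34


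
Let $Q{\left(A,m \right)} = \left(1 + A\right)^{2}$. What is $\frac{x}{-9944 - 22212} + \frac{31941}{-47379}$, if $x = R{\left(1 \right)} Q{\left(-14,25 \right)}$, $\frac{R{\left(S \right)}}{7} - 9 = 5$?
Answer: $- \frac{301964299}{253919854} \approx -1.1892$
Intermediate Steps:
$R{\left(S \right)} = 98$ ($R{\left(S \right)} = 63 + 7 \cdot 5 = 63 + 35 = 98$)
$x = 16562$ ($x = 98 \left(1 - 14\right)^{2} = 98 \left(-13\right)^{2} = 98 \cdot 169 = 16562$)
$\frac{x}{-9944 - 22212} + \frac{31941}{-47379} = \frac{16562}{-9944 - 22212} + \frac{31941}{-47379} = \frac{16562}{-9944 - 22212} + 31941 \left(- \frac{1}{47379}\right) = \frac{16562}{-32156} - \frac{10647}{15793} = 16562 \left(- \frac{1}{32156}\right) - \frac{10647}{15793} = - \frac{8281}{16078} - \frac{10647}{15793} = - \frac{301964299}{253919854}$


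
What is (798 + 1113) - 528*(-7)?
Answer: 5607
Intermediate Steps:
(798 + 1113) - 528*(-7) = 1911 - 1*(-3696) = 1911 + 3696 = 5607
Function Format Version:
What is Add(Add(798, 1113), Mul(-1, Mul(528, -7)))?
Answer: 5607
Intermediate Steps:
Add(Add(798, 1113), Mul(-1, Mul(528, -7))) = Add(1911, Mul(-1, -3696)) = Add(1911, 3696) = 5607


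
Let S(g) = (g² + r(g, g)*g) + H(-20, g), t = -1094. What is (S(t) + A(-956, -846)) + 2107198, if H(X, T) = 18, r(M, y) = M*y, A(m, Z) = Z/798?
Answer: -173702592897/133 ≈ -1.3060e+9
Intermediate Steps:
A(m, Z) = Z/798 (A(m, Z) = Z*(1/798) = Z/798)
S(g) = 18 + g² + g³ (S(g) = (g² + (g*g)*g) + 18 = (g² + g²*g) + 18 = (g² + g³) + 18 = 18 + g² + g³)
(S(t) + A(-956, -846)) + 2107198 = ((18 + (-1094)² + (-1094)³) + (1/798)*(-846)) + 2107198 = ((18 + 1196836 - 1309338584) - 141/133) + 2107198 = (-1308141730 - 141/133) + 2107198 = -173982850231/133 + 2107198 = -173702592897/133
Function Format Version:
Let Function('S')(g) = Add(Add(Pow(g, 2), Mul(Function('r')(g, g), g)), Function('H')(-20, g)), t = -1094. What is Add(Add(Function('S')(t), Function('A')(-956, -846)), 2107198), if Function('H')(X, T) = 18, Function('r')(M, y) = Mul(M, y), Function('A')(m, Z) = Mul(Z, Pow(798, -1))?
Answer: Rational(-173702592897, 133) ≈ -1.3060e+9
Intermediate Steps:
Function('A')(m, Z) = Mul(Rational(1, 798), Z) (Function('A')(m, Z) = Mul(Z, Rational(1, 798)) = Mul(Rational(1, 798), Z))
Function('S')(g) = Add(18, Pow(g, 2), Pow(g, 3)) (Function('S')(g) = Add(Add(Pow(g, 2), Mul(Mul(g, g), g)), 18) = Add(Add(Pow(g, 2), Mul(Pow(g, 2), g)), 18) = Add(Add(Pow(g, 2), Pow(g, 3)), 18) = Add(18, Pow(g, 2), Pow(g, 3)))
Add(Add(Function('S')(t), Function('A')(-956, -846)), 2107198) = Add(Add(Add(18, Pow(-1094, 2), Pow(-1094, 3)), Mul(Rational(1, 798), -846)), 2107198) = Add(Add(Add(18, 1196836, -1309338584), Rational(-141, 133)), 2107198) = Add(Add(-1308141730, Rational(-141, 133)), 2107198) = Add(Rational(-173982850231, 133), 2107198) = Rational(-173702592897, 133)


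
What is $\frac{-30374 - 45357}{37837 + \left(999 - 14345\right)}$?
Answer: $- \frac{75731}{24491} \approx -3.0922$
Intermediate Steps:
$\frac{-30374 - 45357}{37837 + \left(999 - 14345\right)} = - \frac{75731}{37837 - 13346} = - \frac{75731}{24491}$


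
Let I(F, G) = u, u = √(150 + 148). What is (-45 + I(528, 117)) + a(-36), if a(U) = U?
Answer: -81 + √298 ≈ -63.737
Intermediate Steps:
u = √298 ≈ 17.263
I(F, G) = √298
(-45 + I(528, 117)) + a(-36) = (-45 + √298) - 36 = -81 + √298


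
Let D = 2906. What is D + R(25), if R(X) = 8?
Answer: 2914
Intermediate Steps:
D + R(25) = 2906 + 8 = 2914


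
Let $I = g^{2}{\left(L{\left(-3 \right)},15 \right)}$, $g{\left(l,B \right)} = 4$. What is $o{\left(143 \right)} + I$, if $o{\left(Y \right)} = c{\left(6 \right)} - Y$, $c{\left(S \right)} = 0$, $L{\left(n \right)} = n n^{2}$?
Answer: $-127$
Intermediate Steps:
$L{\left(n \right)} = n^{3}$
$o{\left(Y \right)} = - Y$ ($o{\left(Y \right)} = 0 - Y = - Y$)
$I = 16$ ($I = 4^{2} = 16$)
$o{\left(143 \right)} + I = \left(-1\right) 143 + 16 = -143 + 16 = -127$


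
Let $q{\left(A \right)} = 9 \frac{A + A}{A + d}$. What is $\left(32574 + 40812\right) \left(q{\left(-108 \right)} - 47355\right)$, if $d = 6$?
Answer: $- \frac{59054521446}{17} \approx -3.4738 \cdot 10^{9}$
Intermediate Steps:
$q{\left(A \right)} = \frac{18 A}{6 + A}$ ($q{\left(A \right)} = 9 \frac{A + A}{A + 6} = 9 \frac{2 A}{6 + A} = \frac{18 A}{6 + A}$)
$\left(32574 + 40812\right) \left(q{\left(-108 \right)} - 47355\right) = \left(32574 + 40812\right) \left(18 \left(-108\right) \frac{1}{6 - 108} - 47355\right) = 73386 \left(18 \left(-108\right) \frac{1}{-102} - 47355\right) = 73386 \left(18 \left(-108\right) \left(- \frac{1}{102}\right) - 47355\right) = 73386 \left(\frac{324}{17} - 47355\right) = 73386 \left(- \frac{804711}{17}\right) = - \frac{59054521446}{17}$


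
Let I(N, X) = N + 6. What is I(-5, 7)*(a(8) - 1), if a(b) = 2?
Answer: 1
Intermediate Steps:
I(N, X) = 6 + N
I(-5, 7)*(a(8) - 1) = (6 - 5)*(2 - 1) = 1*1 = 1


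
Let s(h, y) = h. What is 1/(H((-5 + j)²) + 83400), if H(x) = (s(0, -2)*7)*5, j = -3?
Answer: 1/83400 ≈ 1.1990e-5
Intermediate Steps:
H(x) = 0 (H(x) = (0*7)*5 = 0*5 = 0)
1/(H((-5 + j)²) + 83400) = 1/(0 + 83400) = 1/83400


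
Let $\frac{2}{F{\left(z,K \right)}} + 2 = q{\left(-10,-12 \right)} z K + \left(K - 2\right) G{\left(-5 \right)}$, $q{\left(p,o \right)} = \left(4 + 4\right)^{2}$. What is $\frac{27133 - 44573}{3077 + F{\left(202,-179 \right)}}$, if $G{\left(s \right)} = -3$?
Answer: $- \frac{8069735648}{1423771593} \approx -5.6679$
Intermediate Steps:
$q{\left(p,o \right)} = 64$ ($q{\left(p,o \right)} = 8^{2} = 64$)
$F{\left(z,K \right)} = \frac{2}{4 - 3 K + 64 K z}$ ($F{\left(z,K \right)} = \frac{2}{-2 + \left(64 z K + \left(K - 2\right) \left(-3\right)\right)} = \frac{2}{-2 + \left(64 K z + \left(-2 + K\right) \left(-3\right)\right)} = \frac{2}{-2 - \left(-6 + 3 K - 64 K z\right)} = \frac{2}{-2 + \left(6 - 3 K + 64 K z\right)} = \frac{2}{4 - 3 K + 64 K z}$)
$\frac{27133 - 44573}{3077 + F{\left(202,-179 \right)}} = \frac{27133 - 44573}{3077 + \frac{2}{4 - -537 + 64 \left(-179\right) 202}} = - \frac{17440}{3077 + \frac{2}{4 + 537 - 2314112}} = - \frac{17440}{3077 + \frac{2}{-2313571}} = - \frac{17440}{3077 + 2 \left(- \frac{1}{2313571}\right)} = - \frac{17440}{3077 - \frac{2}{2313571}} = - \frac{17440}{\frac{7118857965}{2313571}} = \left(-17440\right) \frac{2313571}{7118857965} = - \frac{8069735648}{1423771593}$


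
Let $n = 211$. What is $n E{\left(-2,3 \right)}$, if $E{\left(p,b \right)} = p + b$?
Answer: $211$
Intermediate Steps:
$E{\left(p,b \right)} = b + p$
$n E{\left(-2,3 \right)} = 211 \left(3 - 2\right) = 211 \cdot 1 = 211$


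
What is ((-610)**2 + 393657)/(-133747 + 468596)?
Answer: 765757/334849 ≈ 2.2869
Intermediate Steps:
((-610)**2 + 393657)/(-133747 + 468596) = (372100 + 393657)/334849 = 765757*(1/334849) = 765757/334849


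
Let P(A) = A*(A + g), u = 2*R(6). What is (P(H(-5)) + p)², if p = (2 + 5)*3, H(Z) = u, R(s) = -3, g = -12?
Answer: 16641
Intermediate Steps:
u = -6 (u = 2*(-3) = -6)
H(Z) = -6
p = 21 (p = 7*3 = 21)
P(A) = A*(-12 + A) (P(A) = A*(A - 12) = A*(-12 + A))
(P(H(-5)) + p)² = (-6*(-12 - 6) + 21)² = (-6*(-18) + 21)² = (108 + 21)² = 129² = 16641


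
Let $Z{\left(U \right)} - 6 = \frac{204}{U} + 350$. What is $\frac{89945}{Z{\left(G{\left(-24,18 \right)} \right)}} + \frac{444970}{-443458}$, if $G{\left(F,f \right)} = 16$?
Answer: $\frac{15889098849}{65410055} \approx 242.92$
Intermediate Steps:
$Z{\left(U \right)} = 356 + \frac{204}{U}$ ($Z{\left(U \right)} = 6 + \left(\frac{204}{U} + 350\right) = 6 + \left(350 + \frac{204}{U}\right) = 356 + \frac{204}{U}$)
$\frac{89945}{Z{\left(G{\left(-24,18 \right)} \right)}} + \frac{444970}{-443458} = \frac{89945}{356 + \frac{204}{16}} + \frac{444970}{-443458} = \frac{89945}{356 + 204 \cdot \frac{1}{16}} + 444970 \left(- \frac{1}{443458}\right) = \frac{89945}{356 + \frac{51}{4}} - \frac{222485}{221729} = \frac{89945}{\frac{1475}{4}} - \frac{222485}{221729} = 89945 \cdot \frac{4}{1475} - \frac{222485}{221729} = \frac{71956}{295} - \frac{222485}{221729} = \frac{15889098849}{65410055}$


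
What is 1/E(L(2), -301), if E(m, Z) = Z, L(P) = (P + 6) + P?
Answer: -1/301 ≈ -0.0033223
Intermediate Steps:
L(P) = 6 + 2*P (L(P) = (6 + P) + P = 6 + 2*P)
1/E(L(2), -301) = 1/(-301) = -1/301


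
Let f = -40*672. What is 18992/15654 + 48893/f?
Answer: -42477677/70129920 ≈ -0.60570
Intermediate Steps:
f = -26880
18992/15654 + 48893/f = 18992/15654 + 48893/(-26880) = 18992*(1/15654) + 48893*(-1/26880) = 9496/7827 - 48893/26880 = -42477677/70129920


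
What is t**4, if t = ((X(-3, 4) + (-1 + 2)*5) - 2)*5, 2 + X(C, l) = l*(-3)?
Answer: 9150625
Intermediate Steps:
X(C, l) = -2 - 3*l (X(C, l) = -2 + l*(-3) = -2 - 3*l)
t = -55 (t = (((-2 - 3*4) + (-1 + 2)*5) - 2)*5 = (((-2 - 12) + 1*5) - 2)*5 = ((-14 + 5) - 2)*5 = (-9 - 2)*5 = -11*5 = -55)
t**4 = (-55)**4 = 9150625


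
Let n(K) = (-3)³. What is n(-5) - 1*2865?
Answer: -2892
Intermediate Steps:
n(K) = -27
n(-5) - 1*2865 = -27 - 1*2865 = -27 - 2865 = -2892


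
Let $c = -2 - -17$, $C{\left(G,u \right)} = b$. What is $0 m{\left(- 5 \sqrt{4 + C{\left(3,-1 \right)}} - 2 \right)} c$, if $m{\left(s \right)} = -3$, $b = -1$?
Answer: $0$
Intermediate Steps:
$C{\left(G,u \right)} = -1$
$c = 15$ ($c = -2 + 17 = 15$)
$0 m{\left(- 5 \sqrt{4 + C{\left(3,-1 \right)}} - 2 \right)} c = 0 \left(-3\right) 15 = 0 \cdot 15 = 0$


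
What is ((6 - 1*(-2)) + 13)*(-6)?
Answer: -126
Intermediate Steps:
((6 - 1*(-2)) + 13)*(-6) = ((6 + 2) + 13)*(-6) = (8 + 13)*(-6) = 21*(-6) = -126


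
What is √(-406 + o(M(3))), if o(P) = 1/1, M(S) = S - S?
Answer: 9*I*√5 ≈ 20.125*I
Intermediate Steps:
M(S) = 0
o(P) = 1
√(-406 + o(M(3))) = √(-406 + 1) = √(-405) = 9*I*√5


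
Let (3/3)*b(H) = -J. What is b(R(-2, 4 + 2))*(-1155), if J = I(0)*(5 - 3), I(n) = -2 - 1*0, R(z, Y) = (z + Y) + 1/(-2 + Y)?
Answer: -4620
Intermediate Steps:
R(z, Y) = Y + z + 1/(-2 + Y) (R(z, Y) = (Y + z) + 1/(-2 + Y) = Y + z + 1/(-2 + Y))
I(n) = -2 (I(n) = -2 + 0 = -2)
J = -4 (J = -2*(5 - 3) = -2*2 = -4)
b(H) = 4 (b(H) = -1*(-4) = 4)
b(R(-2, 4 + 2))*(-1155) = 4*(-1155) = -4620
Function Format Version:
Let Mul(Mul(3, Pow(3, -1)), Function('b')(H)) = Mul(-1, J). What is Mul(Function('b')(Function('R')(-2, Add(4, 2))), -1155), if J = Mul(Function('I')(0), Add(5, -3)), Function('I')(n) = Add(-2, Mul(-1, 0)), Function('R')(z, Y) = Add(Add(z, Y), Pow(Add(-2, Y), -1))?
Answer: -4620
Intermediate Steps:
Function('R')(z, Y) = Add(Y, z, Pow(Add(-2, Y), -1)) (Function('R')(z, Y) = Add(Add(Y, z), Pow(Add(-2, Y), -1)) = Add(Y, z, Pow(Add(-2, Y), -1)))
Function('I')(n) = -2 (Function('I')(n) = Add(-2, 0) = -2)
J = -4 (J = Mul(-2, Add(5, -3)) = Mul(-2, 2) = -4)
Function('b')(H) = 4 (Function('b')(H) = Mul(-1, -4) = 4)
Mul(Function('b')(Function('R')(-2, Add(4, 2))), -1155) = Mul(4, -1155) = -4620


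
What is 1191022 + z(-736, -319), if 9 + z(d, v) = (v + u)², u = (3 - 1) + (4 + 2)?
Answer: 1287734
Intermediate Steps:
u = 8 (u = 2 + 6 = 8)
z(d, v) = -9 + (8 + v)² (z(d, v) = -9 + (v + 8)² = -9 + (8 + v)²)
1191022 + z(-736, -319) = 1191022 + (-9 + (8 - 319)²) = 1191022 + (-9 + (-311)²) = 1191022 + (-9 + 96721) = 1191022 + 96712 = 1287734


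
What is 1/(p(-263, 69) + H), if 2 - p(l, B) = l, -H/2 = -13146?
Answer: 1/26557 ≈ 3.7655e-5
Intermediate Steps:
H = 26292 (H = -2*(-13146) = 26292)
p(l, B) = 2 - l
1/(p(-263, 69) + H) = 1/((2 - 1*(-263)) + 26292) = 1/((2 + 263) + 26292) = 1/(265 + 26292) = 1/26557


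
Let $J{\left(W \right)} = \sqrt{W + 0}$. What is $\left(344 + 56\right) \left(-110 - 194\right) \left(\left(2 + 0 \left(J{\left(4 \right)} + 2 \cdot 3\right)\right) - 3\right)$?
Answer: $121600$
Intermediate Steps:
$J{\left(W \right)} = \sqrt{W}$
$\left(344 + 56\right) \left(-110 - 194\right) \left(\left(2 + 0 \left(J{\left(4 \right)} + 2 \cdot 3\right)\right) - 3\right) = \left(344 + 56\right) \left(-110 - 194\right) \left(\left(2 + 0 \left(\sqrt{4} + 2 \cdot 3\right)\right) - 3\right) = 400 \left(-304\right) \left(\left(2 + 0 \left(2 + 6\right)\right) - 3\right) = - 121600 \left(\left(2 + 0 \cdot 8\right) - 3\right) = - 121600 \left(\left(2 + 0\right) - 3\right) = - 121600 \left(2 - 3\right) = \left(-121600\right) \left(-1\right) = 121600$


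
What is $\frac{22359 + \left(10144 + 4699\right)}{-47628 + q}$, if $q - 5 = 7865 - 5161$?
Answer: $- \frac{37202}{44919} \approx -0.8282$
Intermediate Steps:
$q = 2709$ ($q = 5 + \left(7865 - 5161\right) = 5 + 2704 = 2709$)
$\frac{22359 + \left(10144 + 4699\right)}{-47628 + q} = \frac{22359 + \left(10144 + 4699\right)}{-47628 + 2709} = \frac{22359 + 14843}{-44919} = 37202 \left(- \frac{1}{44919}\right) = - \frac{37202}{44919}$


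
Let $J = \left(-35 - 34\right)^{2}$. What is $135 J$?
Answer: $642735$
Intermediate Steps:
$J = 4761$ ($J = \left(-69\right)^{2} = 4761$)
$135 J = 135 \cdot 4761 = 642735$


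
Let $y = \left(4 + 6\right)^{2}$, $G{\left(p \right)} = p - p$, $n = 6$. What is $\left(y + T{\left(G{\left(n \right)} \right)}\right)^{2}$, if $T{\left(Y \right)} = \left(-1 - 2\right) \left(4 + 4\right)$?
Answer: $5776$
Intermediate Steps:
$G{\left(p \right)} = 0$
$T{\left(Y \right)} = -24$ ($T{\left(Y \right)} = \left(-3\right) 8 = -24$)
$y = 100$ ($y = 10^{2} = 100$)
$\left(y + T{\left(G{\left(n \right)} \right)}\right)^{2} = \left(100 - 24\right)^{2} = 76^{2} = 5776$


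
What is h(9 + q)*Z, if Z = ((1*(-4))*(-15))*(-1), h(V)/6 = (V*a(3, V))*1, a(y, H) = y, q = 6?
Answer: -16200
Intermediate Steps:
h(V) = 18*V (h(V) = 6*((V*3)*1) = 6*((3*V)*1) = 6*(3*V) = 18*V)
Z = -60 (Z = -4*(-15)*(-1) = 60*(-1) = -60)
h(9 + q)*Z = (18*(9 + 6))*(-60) = (18*15)*(-60) = 270*(-60) = -16200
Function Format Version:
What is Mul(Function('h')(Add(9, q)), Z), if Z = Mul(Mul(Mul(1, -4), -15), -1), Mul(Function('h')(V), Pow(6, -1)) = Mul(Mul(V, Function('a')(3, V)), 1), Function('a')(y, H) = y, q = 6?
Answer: -16200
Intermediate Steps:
Function('h')(V) = Mul(18, V) (Function('h')(V) = Mul(6, Mul(Mul(V, 3), 1)) = Mul(6, Mul(Mul(3, V), 1)) = Mul(6, Mul(3, V)) = Mul(18, V))
Z = -60 (Z = Mul(Mul(-4, -15), -1) = Mul(60, -1) = -60)
Mul(Function('h')(Add(9, q)), Z) = Mul(Mul(18, Add(9, 6)), -60) = Mul(Mul(18, 15), -60) = Mul(270, -60) = -16200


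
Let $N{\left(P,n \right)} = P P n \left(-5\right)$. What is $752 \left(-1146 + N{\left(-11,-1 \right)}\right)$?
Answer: $-406832$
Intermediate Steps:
$N{\left(P,n \right)} = - 5 n P^{2}$ ($N{\left(P,n \right)} = n P^{2} \left(-5\right) = - 5 n P^{2}$)
$752 \left(-1146 + N{\left(-11,-1 \right)}\right) = 752 \left(-1146 - - 5 \left(-11\right)^{2}\right) = 752 \left(-1146 - \left(-5\right) 121\right) = 752 \left(-1146 + 605\right) = 752 \left(-541\right) = -406832$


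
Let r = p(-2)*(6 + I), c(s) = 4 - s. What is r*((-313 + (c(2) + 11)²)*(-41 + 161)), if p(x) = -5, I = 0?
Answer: 518400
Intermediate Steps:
r = -30 (r = -5*(6 + 0) = -5*6 = -30)
r*((-313 + (c(2) + 11)²)*(-41 + 161)) = -30*(-313 + ((4 - 1*2) + 11)²)*(-41 + 161) = -30*(-313 + ((4 - 2) + 11)²)*120 = -30*(-313 + (2 + 11)²)*120 = -30*(-313 + 13²)*120 = -30*(-313 + 169)*120 = -(-4320)*120 = -30*(-17280) = 518400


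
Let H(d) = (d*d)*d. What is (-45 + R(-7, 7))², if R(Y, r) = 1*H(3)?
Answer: 324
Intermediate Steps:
H(d) = d³ (H(d) = d²*d = d³)
R(Y, r) = 27 (R(Y, r) = 1*3³ = 1*27 = 27)
(-45 + R(-7, 7))² = (-45 + 27)² = (-18)² = 324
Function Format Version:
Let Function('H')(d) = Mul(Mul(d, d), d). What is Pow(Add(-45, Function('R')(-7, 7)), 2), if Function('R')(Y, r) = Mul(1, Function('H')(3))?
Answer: 324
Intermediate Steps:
Function('H')(d) = Pow(d, 3) (Function('H')(d) = Mul(Pow(d, 2), d) = Pow(d, 3))
Function('R')(Y, r) = 27 (Function('R')(Y, r) = Mul(1, Pow(3, 3)) = Mul(1, 27) = 27)
Pow(Add(-45, Function('R')(-7, 7)), 2) = Pow(Add(-45, 27), 2) = Pow(-18, 2) = 324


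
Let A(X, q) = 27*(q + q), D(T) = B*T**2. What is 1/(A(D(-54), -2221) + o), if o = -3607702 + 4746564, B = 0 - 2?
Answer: 1/1018928 ≈ 9.8142e-7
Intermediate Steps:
B = -2
D(T) = -2*T**2
A(X, q) = 54*q (A(X, q) = 27*(2*q) = 54*q)
o = 1138862
1/(A(D(-54), -2221) + o) = 1/(54*(-2221) + 1138862) = 1/(-119934 + 1138862) = 1/1018928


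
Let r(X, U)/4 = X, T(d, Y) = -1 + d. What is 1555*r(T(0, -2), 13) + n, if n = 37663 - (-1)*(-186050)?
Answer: -154607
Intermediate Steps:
r(X, U) = 4*X
n = -148387 (n = 37663 - 1*186050 = 37663 - 186050 = -148387)
1555*r(T(0, -2), 13) + n = 1555*(4*(-1 + 0)) - 148387 = 1555*(4*(-1)) - 148387 = 1555*(-4) - 148387 = -6220 - 148387 = -154607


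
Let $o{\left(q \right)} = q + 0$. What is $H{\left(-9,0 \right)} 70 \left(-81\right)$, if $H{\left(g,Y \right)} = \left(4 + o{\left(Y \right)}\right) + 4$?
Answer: $-45360$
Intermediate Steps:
$o{\left(q \right)} = q$
$H{\left(g,Y \right)} = 8 + Y$ ($H{\left(g,Y \right)} = \left(4 + Y\right) + 4 = 8 + Y$)
$H{\left(-9,0 \right)} 70 \left(-81\right) = \left(8 + 0\right) 70 \left(-81\right) = 8 \cdot 70 \left(-81\right) = 560 \left(-81\right) = -45360$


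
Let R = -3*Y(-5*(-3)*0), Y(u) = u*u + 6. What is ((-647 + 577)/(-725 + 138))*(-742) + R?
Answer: -62506/587 ≈ -106.48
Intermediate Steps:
Y(u) = 6 + u**2 (Y(u) = u**2 + 6 = 6 + u**2)
R = -18 (R = -3*(6 + (-5*(-3)*0)**2) = -3*(6 + (15*0)**2) = -3*(6 + 0**2) = -3*(6 + 0) = -3*6 = -18)
((-647 + 577)/(-725 + 138))*(-742) + R = ((-647 + 577)/(-725 + 138))*(-742) - 18 = -70/(-587)*(-742) - 18 = -70*(-1/587)*(-742) - 18 = (70/587)*(-742) - 18 = -51940/587 - 18 = -62506/587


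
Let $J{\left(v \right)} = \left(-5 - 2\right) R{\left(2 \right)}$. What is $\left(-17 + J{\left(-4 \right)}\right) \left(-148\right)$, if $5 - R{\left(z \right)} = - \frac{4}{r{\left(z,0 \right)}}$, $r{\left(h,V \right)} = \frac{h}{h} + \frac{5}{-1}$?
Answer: $6660$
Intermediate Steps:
$r{\left(h,V \right)} = -4$ ($r{\left(h,V \right)} = 1 + 5 \left(-1\right) = 1 - 5 = -4$)
$R{\left(z \right)} = 4$ ($R{\left(z \right)} = 5 - - \frac{4}{-4} = 5 - \left(-4\right) \left(- \frac{1}{4}\right) = 5 - 1 = 4$)
$J{\left(v \right)} = -28$ ($J{\left(v \right)} = \left(-5 - 2\right) 4 = \left(-7\right) 4 = -28$)
$\left(-17 + J{\left(-4 \right)}\right) \left(-148\right) = \left(-17 - 28\right) \left(-148\right) = \left(-45\right) \left(-148\right) = 6660$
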